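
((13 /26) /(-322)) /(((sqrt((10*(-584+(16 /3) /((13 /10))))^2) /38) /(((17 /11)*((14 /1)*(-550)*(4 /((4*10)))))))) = 12597 /1040336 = 0.01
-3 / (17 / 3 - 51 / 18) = -18 / 17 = -1.06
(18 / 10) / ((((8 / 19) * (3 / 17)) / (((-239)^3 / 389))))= -850174.13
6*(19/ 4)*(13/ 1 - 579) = -16131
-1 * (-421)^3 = 74618461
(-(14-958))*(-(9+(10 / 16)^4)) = -2211851 / 256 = -8640.04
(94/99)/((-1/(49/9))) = -4606/891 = -5.17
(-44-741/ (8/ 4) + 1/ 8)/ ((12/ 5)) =-5525/ 32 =-172.66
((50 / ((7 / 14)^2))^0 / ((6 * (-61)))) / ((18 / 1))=-1 / 6588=-0.00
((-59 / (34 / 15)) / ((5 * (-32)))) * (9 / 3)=531 / 1088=0.49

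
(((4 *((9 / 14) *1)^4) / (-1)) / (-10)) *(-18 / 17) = -59049 / 816340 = -0.07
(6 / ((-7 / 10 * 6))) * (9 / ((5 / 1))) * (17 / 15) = -102 / 35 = -2.91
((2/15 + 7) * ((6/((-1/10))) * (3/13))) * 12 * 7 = -107856/13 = -8296.62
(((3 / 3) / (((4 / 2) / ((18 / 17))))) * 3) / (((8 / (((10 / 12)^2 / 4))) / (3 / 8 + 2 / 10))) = 345 / 17408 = 0.02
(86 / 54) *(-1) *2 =-3.19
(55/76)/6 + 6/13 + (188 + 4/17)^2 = 60703717339/1713192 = 35433.11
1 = 1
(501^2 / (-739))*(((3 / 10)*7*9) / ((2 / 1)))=-47439189 / 14780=-3209.69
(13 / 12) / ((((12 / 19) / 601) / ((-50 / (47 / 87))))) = -107624075 / 1128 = -95411.41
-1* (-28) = 28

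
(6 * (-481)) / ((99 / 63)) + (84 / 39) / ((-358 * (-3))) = -141030008 / 76791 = -1836.54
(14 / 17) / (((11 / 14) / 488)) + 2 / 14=669723 / 1309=511.63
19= 19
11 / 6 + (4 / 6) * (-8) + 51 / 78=-37 / 13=-2.85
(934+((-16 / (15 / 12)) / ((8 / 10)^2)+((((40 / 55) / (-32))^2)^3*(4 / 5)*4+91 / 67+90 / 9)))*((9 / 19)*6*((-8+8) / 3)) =0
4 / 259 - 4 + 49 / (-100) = -115891 / 25900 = -4.47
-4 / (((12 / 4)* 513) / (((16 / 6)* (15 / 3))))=-0.03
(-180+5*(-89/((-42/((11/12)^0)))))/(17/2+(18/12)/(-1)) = -7115/294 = -24.20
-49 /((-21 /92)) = 644 /3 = 214.67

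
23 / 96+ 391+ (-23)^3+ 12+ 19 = -11744.76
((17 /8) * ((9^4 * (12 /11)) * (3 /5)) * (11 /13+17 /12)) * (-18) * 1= -1063059147 /2860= -371699.00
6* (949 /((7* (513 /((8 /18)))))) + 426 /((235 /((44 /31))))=257236832 /78481305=3.28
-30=-30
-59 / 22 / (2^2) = -59 / 88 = -0.67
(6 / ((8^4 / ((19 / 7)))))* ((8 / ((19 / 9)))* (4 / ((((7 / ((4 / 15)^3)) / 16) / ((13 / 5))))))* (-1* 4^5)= -212992 / 30625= -6.95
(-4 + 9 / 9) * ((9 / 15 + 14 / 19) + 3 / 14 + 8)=-38109 / 1330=-28.65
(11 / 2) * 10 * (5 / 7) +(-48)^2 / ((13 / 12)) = 197111 / 91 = 2166.05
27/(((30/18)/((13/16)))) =1053/80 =13.16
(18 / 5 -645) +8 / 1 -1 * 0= -3167 / 5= -633.40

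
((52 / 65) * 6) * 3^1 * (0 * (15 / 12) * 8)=0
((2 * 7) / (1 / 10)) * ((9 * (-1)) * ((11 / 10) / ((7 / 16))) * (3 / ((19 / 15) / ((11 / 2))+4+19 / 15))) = -1568160 / 907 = -1728.95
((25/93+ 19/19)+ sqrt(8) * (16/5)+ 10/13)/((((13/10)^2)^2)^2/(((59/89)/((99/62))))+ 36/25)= 4153600000000/42978865703787+ 2341120000000 * sqrt(2)/7714155382731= 0.53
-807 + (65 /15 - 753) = -1555.67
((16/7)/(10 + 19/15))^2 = 0.04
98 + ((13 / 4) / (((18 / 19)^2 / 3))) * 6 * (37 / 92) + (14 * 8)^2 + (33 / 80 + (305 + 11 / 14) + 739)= 3179317469 / 231840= 13713.41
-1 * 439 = -439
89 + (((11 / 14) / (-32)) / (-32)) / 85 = 108451851 / 1218560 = 89.00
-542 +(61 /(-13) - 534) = -14049 /13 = -1080.69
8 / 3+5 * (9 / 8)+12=487 / 24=20.29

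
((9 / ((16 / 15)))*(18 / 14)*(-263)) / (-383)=319545 / 42896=7.45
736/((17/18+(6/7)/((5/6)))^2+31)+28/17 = 5353783372/235432133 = 22.74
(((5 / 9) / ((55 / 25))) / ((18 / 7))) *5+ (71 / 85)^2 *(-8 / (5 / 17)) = -70005121 / 3786750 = -18.49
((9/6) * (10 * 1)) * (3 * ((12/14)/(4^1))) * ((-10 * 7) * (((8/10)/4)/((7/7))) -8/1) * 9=-13365/7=-1909.29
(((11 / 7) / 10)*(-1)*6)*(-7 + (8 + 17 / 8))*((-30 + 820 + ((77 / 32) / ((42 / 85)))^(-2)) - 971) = 474593583 / 890120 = 533.18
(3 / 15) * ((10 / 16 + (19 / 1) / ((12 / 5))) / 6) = 41 / 144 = 0.28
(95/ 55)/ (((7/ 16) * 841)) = 304/ 64757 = 0.00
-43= -43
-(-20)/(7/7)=20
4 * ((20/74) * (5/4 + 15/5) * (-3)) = -510/37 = -13.78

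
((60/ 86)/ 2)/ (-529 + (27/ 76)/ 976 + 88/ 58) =-10755520/ 16263596009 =-0.00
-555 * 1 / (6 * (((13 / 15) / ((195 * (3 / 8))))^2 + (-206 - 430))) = 84290625 / 579554872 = 0.15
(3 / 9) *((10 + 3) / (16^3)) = 13 / 12288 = 0.00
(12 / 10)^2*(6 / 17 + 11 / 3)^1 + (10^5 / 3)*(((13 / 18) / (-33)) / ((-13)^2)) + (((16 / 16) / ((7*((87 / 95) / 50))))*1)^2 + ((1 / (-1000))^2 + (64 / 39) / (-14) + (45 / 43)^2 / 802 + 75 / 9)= 424306624785591857283151 / 6016491913583151000000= 70.52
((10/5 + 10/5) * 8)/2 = 16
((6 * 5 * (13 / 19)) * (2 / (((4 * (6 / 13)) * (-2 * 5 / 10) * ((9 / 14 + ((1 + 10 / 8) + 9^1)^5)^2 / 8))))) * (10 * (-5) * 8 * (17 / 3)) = 1180923068416000 / 95104085107510759473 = 0.00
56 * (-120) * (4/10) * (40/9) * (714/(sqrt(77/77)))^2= -6090362880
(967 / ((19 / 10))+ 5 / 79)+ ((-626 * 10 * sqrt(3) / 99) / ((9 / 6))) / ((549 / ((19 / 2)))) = 764025 / 1501 - 118940 * sqrt(3) / 163053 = 507.75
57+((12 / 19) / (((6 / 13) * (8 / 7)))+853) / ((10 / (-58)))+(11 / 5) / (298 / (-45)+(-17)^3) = -411991808173 / 84125540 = -4897.35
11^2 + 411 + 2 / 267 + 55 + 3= 157532 / 267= 590.01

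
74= 74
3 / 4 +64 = 259 / 4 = 64.75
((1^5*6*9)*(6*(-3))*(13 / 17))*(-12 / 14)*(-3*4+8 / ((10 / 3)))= -3639168 / 595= -6116.25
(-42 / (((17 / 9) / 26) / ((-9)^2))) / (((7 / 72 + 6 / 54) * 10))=-9552816 / 425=-22477.21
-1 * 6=-6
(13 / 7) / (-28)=-13 / 196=-0.07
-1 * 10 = -10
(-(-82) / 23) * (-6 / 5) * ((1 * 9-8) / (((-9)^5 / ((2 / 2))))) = 164 / 2263545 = 0.00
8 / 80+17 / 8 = 89 / 40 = 2.22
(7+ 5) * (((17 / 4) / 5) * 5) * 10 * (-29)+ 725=-14065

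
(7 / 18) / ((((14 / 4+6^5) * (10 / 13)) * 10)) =91 / 14003100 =0.00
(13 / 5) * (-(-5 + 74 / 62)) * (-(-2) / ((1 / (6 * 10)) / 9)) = 331344 / 31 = 10688.52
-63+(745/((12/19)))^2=200354953/144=1391353.84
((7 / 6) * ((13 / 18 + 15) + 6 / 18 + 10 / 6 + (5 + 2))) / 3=3115 / 324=9.61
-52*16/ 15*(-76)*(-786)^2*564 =7344121614336/ 5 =1468824322867.20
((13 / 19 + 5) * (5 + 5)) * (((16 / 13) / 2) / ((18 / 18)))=8640 / 247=34.98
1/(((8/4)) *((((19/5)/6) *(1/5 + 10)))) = 25/323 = 0.08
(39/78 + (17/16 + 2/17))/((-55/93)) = -42501/14960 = -2.84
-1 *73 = -73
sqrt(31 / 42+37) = sqrt(66570) / 42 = 6.14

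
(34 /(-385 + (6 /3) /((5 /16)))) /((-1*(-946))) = -85 /895389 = -0.00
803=803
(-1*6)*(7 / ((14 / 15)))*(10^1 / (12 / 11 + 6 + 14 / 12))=-5940 / 109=-54.50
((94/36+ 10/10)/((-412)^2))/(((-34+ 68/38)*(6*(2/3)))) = -1235/7479599616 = -0.00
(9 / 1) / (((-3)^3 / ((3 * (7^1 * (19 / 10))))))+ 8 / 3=-319 / 30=-10.63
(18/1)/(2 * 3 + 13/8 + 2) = 1.87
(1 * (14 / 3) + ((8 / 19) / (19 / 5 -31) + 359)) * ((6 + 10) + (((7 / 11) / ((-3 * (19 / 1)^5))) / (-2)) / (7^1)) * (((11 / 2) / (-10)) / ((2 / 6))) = -92138409132601 / 9597359724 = -9600.39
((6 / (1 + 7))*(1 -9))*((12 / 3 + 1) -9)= 24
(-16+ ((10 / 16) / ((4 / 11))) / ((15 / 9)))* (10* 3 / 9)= -49.90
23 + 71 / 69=24.03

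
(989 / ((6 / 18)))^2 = 8803089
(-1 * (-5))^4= 625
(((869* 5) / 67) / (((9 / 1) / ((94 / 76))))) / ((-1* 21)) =-204215 / 481194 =-0.42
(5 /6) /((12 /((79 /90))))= 79 /1296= 0.06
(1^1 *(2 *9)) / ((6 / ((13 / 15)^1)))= 13 / 5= 2.60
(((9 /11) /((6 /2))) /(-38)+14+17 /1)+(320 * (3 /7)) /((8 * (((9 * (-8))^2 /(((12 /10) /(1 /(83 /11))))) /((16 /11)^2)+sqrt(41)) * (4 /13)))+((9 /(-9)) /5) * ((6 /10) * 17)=68827934629250611 /2360449735070350- 171949440 * sqrt(41) /225880357423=29.15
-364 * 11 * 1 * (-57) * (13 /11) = 269724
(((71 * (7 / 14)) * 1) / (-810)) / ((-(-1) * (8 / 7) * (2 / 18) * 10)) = -497 / 14400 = -0.03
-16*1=-16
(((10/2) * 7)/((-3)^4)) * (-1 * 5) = -2.16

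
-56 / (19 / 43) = -2408 / 19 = -126.74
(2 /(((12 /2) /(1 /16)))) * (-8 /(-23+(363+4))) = -1 /2064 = -0.00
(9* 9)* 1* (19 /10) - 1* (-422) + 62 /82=236429 /410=576.66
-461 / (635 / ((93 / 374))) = -42873 / 237490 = -0.18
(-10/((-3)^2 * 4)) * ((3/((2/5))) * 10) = -125/6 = -20.83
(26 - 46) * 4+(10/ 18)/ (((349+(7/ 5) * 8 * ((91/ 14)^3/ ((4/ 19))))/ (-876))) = -71832640/ 897543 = -80.03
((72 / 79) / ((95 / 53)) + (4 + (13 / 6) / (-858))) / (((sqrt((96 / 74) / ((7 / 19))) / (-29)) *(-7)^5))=388354979 *sqrt(14763) / 11388615472080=0.00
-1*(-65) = 65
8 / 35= 0.23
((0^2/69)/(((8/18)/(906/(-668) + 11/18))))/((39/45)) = 0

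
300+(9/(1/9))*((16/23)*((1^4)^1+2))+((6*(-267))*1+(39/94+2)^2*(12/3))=-56376955/50807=-1109.63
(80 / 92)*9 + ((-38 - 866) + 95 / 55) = -226295 / 253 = -894.45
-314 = -314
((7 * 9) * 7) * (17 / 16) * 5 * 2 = 37485 / 8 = 4685.62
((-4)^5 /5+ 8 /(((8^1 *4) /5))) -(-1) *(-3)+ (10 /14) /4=-7223 /35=-206.37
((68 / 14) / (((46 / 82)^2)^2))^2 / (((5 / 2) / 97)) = 1790731271583591944 / 19186191393845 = 93334.38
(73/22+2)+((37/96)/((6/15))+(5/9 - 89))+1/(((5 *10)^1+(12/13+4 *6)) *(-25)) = -6338139209/77140800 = -82.16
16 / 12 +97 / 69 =63 / 23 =2.74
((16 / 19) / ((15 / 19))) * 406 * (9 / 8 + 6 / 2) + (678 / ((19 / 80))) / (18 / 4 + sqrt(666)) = 72320 * sqrt(74) / 5453 + 48163796 / 27265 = 1880.59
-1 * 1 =-1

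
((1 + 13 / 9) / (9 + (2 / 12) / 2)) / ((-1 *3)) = -88 / 981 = -0.09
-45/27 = -5/3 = -1.67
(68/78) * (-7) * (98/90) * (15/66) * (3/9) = -5831/11583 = -0.50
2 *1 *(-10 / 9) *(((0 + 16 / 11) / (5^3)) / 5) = -64 / 12375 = -0.01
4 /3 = 1.33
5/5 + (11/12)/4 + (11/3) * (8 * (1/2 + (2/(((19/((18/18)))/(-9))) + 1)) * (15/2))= 112001/912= 122.81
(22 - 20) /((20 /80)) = 8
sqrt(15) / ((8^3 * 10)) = sqrt(15) / 5120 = 0.00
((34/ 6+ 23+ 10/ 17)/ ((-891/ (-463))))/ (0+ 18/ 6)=690796/ 136323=5.07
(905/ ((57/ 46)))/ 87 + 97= 105.39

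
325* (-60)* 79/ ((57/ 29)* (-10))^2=-4318535/ 1083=-3987.57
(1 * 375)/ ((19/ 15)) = 5625/ 19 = 296.05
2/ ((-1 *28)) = -1/ 14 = -0.07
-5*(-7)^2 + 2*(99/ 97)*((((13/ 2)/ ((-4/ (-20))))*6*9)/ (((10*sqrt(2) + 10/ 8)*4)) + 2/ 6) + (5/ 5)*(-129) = -4668422/ 12319 + 555984*sqrt(2)/ 12319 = -315.13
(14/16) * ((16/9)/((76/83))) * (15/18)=2905/2052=1.42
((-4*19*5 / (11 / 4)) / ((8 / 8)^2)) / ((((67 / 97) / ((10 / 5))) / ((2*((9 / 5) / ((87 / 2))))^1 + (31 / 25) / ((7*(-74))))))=-889977328 / 27678035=-32.15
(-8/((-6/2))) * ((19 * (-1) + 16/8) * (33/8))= -187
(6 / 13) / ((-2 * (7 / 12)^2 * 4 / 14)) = -216 / 91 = -2.37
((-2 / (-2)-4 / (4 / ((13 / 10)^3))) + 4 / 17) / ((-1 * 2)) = 16349 / 34000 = 0.48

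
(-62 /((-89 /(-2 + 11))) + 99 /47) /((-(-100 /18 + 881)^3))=-25541973 /2045978972832337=-0.00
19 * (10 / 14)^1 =95 / 7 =13.57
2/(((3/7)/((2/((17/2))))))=56/51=1.10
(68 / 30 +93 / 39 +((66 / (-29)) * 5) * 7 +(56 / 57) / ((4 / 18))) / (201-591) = 7583773 / 41903550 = 0.18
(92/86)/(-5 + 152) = 46/6321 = 0.01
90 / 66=15 / 11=1.36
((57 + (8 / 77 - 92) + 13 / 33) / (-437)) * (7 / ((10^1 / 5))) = 3985 / 14421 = 0.28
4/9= 0.44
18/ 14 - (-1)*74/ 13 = 635/ 91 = 6.98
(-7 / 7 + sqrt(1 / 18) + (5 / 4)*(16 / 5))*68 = 34*sqrt(2) / 3 + 204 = 220.03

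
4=4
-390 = -390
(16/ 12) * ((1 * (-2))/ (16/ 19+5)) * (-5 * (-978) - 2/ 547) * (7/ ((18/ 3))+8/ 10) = -11993928752/ 2732265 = -4389.74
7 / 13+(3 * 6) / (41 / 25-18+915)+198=28995298 / 146029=198.56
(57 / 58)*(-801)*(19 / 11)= -867483 / 638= -1359.69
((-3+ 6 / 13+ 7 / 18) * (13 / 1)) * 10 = -2515 / 9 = -279.44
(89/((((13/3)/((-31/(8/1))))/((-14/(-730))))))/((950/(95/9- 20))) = 328321/21637200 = 0.02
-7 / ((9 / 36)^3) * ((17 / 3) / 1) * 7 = -53312 / 3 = -17770.67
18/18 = 1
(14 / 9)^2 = 196 / 81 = 2.42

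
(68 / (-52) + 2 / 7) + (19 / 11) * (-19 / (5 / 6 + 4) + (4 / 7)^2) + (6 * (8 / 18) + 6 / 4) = -3756743 / 1219218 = -3.08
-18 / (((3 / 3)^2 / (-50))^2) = -45000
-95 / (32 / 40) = -118.75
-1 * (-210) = 210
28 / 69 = 0.41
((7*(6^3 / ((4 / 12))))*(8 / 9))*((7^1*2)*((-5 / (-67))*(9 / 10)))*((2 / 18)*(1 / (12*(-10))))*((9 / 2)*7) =-37044 / 335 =-110.58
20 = 20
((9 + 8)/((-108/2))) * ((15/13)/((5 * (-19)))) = 0.00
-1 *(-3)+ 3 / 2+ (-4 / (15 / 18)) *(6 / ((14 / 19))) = -2421 / 70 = -34.59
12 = 12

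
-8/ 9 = -0.89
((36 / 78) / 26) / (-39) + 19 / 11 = 41732 / 24167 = 1.73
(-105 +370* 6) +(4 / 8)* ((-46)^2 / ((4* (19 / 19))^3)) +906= 97201 / 32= 3037.53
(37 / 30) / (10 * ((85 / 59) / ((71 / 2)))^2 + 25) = 649265677 / 13169460750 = 0.05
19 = 19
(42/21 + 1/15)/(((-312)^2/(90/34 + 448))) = 237491/24822720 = 0.01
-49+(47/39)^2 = -72320/1521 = -47.55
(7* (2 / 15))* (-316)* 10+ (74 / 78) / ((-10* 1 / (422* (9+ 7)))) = -233344 / 65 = -3589.91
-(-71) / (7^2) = 71 / 49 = 1.45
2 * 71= 142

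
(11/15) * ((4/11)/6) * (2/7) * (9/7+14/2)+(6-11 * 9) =-204833/2205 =-92.89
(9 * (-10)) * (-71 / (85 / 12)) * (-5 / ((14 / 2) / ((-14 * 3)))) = 460080 / 17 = 27063.53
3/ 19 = 0.16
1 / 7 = 0.14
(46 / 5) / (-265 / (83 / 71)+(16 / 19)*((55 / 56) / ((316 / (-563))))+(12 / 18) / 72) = -4332498408 / 107441735945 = -0.04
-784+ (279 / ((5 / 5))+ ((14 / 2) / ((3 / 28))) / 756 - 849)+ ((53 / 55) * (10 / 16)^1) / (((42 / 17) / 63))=-1338.56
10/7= 1.43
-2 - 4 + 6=0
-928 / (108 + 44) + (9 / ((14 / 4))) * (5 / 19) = -38 / 7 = -5.43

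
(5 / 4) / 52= 5 / 208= 0.02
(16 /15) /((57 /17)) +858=733862 /855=858.32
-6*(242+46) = -1728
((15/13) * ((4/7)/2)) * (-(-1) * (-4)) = -120/91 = -1.32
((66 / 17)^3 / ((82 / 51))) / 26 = 215622 / 154037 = 1.40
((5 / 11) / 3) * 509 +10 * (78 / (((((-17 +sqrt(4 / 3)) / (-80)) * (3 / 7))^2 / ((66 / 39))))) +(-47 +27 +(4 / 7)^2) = 9382912000 * sqrt(3) / 744769 +194406815314717 / 1204291473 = 183249.48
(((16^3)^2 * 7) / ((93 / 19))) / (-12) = -557842432 / 279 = -1999435.24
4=4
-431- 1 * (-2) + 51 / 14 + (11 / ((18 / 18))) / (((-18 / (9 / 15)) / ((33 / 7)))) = -14948 / 35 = -427.09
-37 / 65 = -0.57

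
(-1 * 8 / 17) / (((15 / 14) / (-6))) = 224 / 85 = 2.64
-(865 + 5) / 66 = -145 / 11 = -13.18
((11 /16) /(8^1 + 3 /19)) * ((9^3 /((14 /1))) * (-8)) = -152361 /4340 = -35.11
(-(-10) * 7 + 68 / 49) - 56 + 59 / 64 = 51147 / 3136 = 16.31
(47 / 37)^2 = 2209 / 1369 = 1.61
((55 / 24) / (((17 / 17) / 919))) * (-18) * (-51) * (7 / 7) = 7733385 / 4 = 1933346.25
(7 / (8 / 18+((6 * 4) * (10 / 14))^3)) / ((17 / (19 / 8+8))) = 0.00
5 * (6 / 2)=15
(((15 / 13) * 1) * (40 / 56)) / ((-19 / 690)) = -29.93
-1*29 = -29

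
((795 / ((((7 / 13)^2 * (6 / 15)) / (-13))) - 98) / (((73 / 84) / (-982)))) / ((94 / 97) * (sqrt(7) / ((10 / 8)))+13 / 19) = -997622985510994700 / 54081536299+1130375671449729760 * sqrt(7) / 54081536299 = 36853056.80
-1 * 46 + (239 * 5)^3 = 1706489829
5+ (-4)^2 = 21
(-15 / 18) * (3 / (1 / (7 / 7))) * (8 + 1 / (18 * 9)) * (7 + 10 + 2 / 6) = -84305 / 243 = -346.93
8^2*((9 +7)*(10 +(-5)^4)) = 650240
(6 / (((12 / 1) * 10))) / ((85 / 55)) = 11 / 340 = 0.03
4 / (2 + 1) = 4 / 3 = 1.33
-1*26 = -26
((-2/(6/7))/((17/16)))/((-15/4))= 0.59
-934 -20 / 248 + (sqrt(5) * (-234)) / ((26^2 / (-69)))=-880.67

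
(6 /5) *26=156 /5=31.20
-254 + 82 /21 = -5252 /21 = -250.10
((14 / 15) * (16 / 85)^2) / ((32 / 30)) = 224 / 7225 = 0.03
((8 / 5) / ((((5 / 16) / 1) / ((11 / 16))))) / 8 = 11 / 25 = 0.44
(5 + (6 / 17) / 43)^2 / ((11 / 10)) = 22.80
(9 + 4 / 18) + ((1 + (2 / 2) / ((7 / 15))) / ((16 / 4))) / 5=9.38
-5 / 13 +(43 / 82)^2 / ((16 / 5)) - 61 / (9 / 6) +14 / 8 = -164538821 / 4195776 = -39.22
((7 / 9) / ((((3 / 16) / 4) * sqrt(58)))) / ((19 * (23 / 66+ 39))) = 704 * sqrt(58) / 1839789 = 0.00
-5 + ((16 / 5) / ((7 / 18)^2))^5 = 3743901828948721799 / 882735153125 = 4241251.54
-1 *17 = -17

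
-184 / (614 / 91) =-8372 / 307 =-27.27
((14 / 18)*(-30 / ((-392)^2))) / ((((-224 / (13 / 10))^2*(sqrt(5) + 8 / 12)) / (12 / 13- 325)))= -54769 / 225800028160 + 164307*sqrt(5) / 451600056320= 0.00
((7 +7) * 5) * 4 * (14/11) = 3920/11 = 356.36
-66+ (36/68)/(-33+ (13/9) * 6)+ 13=-65800/1241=-53.02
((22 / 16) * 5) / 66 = 0.10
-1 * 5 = -5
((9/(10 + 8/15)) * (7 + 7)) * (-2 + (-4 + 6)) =0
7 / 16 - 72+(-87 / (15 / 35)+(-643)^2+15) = 6611031 / 16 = 413189.44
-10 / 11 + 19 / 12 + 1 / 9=311 / 396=0.79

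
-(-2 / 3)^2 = -4 / 9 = -0.44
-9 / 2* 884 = -3978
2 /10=0.20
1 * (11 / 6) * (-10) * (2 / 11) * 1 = -10 / 3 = -3.33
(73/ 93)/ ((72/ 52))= 949/ 1674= 0.57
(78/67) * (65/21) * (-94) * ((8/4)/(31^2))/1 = -317720/450709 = -0.70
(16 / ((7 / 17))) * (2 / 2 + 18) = 5168 / 7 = 738.29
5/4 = 1.25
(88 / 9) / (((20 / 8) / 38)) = 6688 / 45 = 148.62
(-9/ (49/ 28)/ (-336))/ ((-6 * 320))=-1/ 125440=-0.00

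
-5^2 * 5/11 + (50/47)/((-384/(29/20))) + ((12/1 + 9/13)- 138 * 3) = -2130117887/5161728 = -412.68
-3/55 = -0.05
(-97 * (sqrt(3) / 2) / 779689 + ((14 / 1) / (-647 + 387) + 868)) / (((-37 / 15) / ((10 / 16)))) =-219.92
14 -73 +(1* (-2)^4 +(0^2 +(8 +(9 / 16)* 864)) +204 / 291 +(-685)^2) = 45558640 / 97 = 469676.70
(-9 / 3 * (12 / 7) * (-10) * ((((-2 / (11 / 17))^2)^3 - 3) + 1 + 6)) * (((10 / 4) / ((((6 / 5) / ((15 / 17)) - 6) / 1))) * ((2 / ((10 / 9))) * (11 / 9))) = -1745876992500 / 32693353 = -53401.59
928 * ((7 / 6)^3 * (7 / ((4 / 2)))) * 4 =557032 / 27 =20630.81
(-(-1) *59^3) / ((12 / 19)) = 325183.42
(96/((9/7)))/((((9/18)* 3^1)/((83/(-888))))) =-4648/999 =-4.65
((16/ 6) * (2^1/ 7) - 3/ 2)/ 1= -31/ 42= -0.74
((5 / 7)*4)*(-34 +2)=-91.43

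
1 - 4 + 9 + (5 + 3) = 14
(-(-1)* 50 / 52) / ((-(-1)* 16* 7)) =0.01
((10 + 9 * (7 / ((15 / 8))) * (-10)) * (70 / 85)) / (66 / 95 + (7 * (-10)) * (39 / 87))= 3143455 / 359278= 8.75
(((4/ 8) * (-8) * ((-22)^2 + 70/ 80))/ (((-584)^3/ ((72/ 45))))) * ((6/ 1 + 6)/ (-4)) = -11637/ 248970880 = -0.00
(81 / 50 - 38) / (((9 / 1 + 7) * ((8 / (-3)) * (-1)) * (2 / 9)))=-49113 / 12800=-3.84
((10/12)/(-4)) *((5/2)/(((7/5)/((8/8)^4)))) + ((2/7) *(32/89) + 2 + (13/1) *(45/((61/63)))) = 1105268975/1824144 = 605.91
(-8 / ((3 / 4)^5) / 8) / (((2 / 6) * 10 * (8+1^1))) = -512 / 3645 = -0.14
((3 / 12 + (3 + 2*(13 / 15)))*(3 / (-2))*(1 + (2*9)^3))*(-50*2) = 8720335 / 2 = 4360167.50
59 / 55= 1.07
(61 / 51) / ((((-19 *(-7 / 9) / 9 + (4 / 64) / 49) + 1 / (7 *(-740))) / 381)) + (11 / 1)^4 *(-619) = -2973874678501711 / 328151629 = -9062501.65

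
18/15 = 6/5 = 1.20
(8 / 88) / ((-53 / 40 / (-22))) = 1.51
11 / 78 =0.14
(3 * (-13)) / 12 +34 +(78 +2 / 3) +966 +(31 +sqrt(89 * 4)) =2 * sqrt(89) +13277 / 12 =1125.28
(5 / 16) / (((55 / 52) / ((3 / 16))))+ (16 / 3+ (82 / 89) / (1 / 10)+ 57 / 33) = 3069421 / 187968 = 16.33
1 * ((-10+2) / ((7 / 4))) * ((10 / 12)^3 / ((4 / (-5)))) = 625 / 189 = 3.31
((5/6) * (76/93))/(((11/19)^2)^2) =24760990/4084839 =6.06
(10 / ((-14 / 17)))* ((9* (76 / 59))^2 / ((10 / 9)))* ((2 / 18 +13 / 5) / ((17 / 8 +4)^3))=-248405336064 / 14333765915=-17.33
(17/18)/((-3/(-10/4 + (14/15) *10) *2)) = -697/648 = -1.08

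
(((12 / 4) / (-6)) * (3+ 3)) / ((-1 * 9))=1 / 3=0.33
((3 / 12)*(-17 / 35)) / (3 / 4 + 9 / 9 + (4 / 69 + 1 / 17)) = -0.07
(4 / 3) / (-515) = -4 / 1545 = -0.00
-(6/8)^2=-9/16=-0.56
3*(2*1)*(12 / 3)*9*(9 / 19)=1944 / 19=102.32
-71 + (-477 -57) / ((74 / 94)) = -27725 / 37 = -749.32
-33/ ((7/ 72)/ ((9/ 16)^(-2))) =-22528/ 21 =-1072.76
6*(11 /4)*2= 33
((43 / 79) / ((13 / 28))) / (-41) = -1204 / 42107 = -0.03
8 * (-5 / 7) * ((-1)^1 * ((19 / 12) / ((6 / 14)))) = 190 / 9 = 21.11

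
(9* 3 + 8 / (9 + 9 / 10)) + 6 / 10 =14062 / 495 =28.41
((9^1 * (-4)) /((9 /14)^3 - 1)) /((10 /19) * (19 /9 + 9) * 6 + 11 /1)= 1.06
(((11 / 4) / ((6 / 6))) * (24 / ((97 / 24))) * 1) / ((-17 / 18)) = -28512 / 1649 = -17.29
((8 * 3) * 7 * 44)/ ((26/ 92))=340032/ 13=26156.31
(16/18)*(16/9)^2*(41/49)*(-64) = -5373952/35721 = -150.44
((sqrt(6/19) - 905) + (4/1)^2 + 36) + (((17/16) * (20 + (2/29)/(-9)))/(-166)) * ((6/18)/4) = -852.45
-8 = -8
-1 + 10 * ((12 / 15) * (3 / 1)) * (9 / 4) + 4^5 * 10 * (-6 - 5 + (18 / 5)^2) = 100617 / 5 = 20123.40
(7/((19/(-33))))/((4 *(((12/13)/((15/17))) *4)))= -15015/20672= -0.73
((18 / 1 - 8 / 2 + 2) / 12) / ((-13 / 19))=-76 / 39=-1.95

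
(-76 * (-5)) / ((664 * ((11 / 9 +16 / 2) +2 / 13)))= 11115 / 182102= 0.06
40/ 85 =8/ 17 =0.47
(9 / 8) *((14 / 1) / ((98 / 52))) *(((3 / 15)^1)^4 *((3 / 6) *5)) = 117 / 3500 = 0.03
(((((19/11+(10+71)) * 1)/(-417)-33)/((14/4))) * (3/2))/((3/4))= -609124/32109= -18.97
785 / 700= 157 / 140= 1.12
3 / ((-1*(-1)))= 3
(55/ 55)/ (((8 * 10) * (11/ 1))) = 1/ 880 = 0.00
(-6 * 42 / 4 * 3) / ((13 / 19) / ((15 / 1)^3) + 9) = -12119625 / 577138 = -21.00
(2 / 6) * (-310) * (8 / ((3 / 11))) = -27280 / 9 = -3031.11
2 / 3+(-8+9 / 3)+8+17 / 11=172 / 33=5.21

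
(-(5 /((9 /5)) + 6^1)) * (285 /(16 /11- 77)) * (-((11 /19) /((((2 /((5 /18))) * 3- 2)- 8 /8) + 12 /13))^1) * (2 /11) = -564850 /3163617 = -0.18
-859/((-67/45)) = 38655/67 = 576.94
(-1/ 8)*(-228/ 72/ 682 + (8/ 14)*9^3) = -11932139/ 229152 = -52.07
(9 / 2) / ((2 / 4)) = 9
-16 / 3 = -5.33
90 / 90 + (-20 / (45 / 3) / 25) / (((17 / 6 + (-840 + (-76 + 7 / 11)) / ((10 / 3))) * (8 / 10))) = 44854 / 44843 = 1.00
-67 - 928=-995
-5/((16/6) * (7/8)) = -15/7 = -2.14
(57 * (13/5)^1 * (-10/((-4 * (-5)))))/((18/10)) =-247/6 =-41.17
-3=-3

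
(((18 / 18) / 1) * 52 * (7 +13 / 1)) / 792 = 130 / 99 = 1.31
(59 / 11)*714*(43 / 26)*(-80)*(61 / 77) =-631408560 / 1573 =-401404.04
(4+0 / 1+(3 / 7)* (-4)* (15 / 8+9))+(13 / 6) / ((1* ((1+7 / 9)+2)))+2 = -5745 / 476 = -12.07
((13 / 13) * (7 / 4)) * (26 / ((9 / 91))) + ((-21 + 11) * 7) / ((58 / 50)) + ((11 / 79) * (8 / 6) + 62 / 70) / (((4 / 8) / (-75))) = 68992757 / 288666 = 239.01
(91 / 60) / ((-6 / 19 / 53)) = -91637 / 360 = -254.55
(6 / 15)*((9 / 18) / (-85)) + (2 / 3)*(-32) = -27203 / 1275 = -21.34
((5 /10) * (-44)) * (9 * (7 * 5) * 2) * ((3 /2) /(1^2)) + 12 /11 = -228678 /11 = -20788.91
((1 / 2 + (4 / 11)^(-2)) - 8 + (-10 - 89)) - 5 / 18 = -14287 / 144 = -99.22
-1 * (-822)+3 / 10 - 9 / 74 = 152103 / 185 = 822.18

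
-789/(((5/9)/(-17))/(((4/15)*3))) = 482868/25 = 19314.72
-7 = -7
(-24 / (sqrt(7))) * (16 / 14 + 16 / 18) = -1024 * sqrt(7) / 147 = -18.43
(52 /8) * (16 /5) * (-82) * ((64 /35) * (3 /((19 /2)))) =-3274752 /3325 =-984.89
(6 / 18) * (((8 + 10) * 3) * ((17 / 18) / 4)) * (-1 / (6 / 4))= -2.83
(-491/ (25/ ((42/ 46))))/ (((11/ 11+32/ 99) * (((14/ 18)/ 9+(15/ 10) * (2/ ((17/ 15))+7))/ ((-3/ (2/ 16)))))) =67470069744/ 2745219625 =24.58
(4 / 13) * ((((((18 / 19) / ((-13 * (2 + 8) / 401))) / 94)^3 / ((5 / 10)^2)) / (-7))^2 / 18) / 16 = 245515425100579376649 / 779611620453330282308276358500000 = 0.00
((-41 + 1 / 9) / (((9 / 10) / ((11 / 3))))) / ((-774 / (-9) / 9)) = -20240 / 1161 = -17.43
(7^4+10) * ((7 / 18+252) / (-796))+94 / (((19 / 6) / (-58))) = -2486.14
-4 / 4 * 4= -4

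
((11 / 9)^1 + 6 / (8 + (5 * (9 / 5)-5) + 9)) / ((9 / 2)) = 190 / 567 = 0.34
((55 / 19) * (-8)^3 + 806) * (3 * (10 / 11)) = -385380 / 209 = -1843.92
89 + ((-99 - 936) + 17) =-929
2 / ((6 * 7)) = 1 / 21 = 0.05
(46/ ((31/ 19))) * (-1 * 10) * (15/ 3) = -43700/ 31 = -1409.68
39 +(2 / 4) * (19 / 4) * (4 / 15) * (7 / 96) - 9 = 86533 / 2880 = 30.05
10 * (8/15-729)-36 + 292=-21086/3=-7028.67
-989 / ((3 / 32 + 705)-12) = -31648 / 22179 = -1.43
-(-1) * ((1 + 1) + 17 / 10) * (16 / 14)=4.23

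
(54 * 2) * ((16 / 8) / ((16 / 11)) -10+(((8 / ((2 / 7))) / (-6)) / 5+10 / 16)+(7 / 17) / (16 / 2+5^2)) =-900828 / 935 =-963.45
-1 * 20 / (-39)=20 / 39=0.51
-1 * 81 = -81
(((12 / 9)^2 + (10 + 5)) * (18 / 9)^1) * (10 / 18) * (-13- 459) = -8799.01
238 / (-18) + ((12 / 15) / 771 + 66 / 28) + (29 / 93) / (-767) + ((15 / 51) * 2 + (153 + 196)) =22167940552427 / 65445479190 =338.72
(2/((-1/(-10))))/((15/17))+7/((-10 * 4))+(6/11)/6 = 29809/1320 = 22.58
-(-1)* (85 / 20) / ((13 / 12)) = 51 / 13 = 3.92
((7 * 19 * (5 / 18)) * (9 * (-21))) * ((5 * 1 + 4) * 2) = -125685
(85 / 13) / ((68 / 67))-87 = -4189 / 52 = -80.56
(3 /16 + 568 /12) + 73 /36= 49.55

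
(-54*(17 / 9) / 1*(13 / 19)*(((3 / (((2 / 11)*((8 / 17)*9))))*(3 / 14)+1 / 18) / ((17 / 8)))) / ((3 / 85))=-828.52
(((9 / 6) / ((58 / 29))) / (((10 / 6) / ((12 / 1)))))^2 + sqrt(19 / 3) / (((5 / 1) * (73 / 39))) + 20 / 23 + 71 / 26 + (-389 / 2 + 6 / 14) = -8440603 / 52325 + 13 * sqrt(57) / 365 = -161.04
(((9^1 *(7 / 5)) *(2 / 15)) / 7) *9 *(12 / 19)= 648 / 475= 1.36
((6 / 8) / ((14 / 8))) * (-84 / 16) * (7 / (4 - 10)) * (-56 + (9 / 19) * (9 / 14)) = -44445 / 304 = -146.20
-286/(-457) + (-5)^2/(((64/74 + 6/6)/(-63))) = -8870647/10511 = -843.94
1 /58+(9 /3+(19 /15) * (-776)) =-852527 /870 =-979.92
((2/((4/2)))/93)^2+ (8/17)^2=553825/2499561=0.22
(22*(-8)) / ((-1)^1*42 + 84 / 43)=3784 / 861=4.39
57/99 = 19/33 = 0.58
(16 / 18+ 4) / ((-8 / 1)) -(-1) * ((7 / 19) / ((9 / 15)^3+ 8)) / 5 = -211493 / 351234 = -0.60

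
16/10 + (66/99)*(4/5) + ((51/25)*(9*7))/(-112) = 1183/1200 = 0.99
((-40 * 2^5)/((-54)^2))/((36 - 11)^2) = -64/91125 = -0.00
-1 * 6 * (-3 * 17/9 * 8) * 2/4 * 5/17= 40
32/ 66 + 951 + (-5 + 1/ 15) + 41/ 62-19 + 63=10140107/ 10230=991.21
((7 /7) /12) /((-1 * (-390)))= 1 /4680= 0.00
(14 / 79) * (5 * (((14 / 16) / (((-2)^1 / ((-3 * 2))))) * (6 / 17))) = 2205 / 2686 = 0.82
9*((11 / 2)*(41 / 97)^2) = 166419 / 18818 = 8.84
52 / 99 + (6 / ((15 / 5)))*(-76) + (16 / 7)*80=21748 / 693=31.38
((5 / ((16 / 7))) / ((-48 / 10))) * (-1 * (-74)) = -6475 / 192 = -33.72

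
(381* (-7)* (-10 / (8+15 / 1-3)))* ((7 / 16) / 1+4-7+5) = 104013 / 32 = 3250.41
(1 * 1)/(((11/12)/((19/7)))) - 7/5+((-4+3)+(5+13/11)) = 236/35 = 6.74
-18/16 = -9/8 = -1.12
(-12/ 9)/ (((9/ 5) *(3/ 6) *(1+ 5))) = -20/ 81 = -0.25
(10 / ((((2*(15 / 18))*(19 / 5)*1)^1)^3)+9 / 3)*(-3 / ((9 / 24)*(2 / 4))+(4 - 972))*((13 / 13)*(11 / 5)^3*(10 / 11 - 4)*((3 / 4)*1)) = 63294243804 / 857375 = 73823.29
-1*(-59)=59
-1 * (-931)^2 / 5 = -866761 / 5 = -173352.20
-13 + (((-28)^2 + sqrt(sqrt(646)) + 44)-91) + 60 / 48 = 730.29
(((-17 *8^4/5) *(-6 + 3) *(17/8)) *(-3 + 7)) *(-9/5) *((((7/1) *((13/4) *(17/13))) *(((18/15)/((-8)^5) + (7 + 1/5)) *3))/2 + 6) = -1673729899371/8000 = -209216237.42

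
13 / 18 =0.72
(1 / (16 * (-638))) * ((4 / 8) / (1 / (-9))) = 0.00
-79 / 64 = -1.23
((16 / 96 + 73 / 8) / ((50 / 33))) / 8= 2453 / 3200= 0.77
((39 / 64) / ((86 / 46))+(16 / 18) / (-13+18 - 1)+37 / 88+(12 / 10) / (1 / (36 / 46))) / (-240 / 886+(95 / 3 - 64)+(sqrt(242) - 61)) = -0.02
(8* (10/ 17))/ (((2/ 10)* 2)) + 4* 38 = 2784/ 17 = 163.76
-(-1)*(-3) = -3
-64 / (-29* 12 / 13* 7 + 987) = -832 / 10395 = -0.08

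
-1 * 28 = -28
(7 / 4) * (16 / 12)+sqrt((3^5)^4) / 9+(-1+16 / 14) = 137833 / 21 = 6563.48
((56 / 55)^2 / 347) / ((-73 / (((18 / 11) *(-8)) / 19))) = 451584 / 16014891475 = 0.00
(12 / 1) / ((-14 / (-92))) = 552 / 7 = 78.86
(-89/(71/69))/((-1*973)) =0.09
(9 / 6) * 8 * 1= 12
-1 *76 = -76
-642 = -642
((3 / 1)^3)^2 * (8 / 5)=5832 / 5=1166.40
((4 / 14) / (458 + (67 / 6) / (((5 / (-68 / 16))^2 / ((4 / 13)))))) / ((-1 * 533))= -1200 / 1030835981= -0.00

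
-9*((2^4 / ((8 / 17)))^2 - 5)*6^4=-13425264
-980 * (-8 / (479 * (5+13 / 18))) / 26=70560 / 641381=0.11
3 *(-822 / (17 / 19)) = -46854 / 17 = -2756.12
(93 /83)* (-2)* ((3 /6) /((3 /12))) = -372 /83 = -4.48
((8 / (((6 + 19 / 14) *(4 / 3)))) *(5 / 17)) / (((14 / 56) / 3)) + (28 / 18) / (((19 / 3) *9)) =2610034 / 898263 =2.91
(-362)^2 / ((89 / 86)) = 11269784 / 89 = 126626.79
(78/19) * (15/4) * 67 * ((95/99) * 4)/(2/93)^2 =188331975/22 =8560544.32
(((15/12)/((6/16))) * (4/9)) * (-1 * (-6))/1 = 80/9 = 8.89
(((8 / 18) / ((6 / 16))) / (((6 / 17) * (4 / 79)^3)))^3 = 588830891062603801247 / 34012224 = 17312331327190.01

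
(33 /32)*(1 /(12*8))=11 /1024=0.01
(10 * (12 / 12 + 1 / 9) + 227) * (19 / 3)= 40717 / 27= 1508.04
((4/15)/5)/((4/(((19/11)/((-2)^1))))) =-19/1650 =-0.01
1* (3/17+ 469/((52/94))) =374809/442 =847.98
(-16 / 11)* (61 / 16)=-61 / 11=-5.55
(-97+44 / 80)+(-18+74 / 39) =-112.55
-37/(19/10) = -370/19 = -19.47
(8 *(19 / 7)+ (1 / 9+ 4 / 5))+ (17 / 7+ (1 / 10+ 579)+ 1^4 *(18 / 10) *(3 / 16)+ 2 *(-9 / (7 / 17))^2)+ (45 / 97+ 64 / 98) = 5342258123 / 3422160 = 1561.08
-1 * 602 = -602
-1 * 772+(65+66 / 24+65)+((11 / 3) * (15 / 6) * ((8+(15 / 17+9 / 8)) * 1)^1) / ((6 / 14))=-1040899 / 2448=-425.20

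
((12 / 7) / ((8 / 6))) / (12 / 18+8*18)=27 / 3038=0.01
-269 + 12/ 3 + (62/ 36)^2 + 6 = -256.03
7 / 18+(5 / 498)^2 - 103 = -2827549 / 27556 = -102.61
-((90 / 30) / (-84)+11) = -307 / 28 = -10.96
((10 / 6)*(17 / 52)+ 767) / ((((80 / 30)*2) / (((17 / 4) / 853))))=2035529 / 2838784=0.72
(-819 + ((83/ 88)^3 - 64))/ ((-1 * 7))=601167989/ 4770304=126.02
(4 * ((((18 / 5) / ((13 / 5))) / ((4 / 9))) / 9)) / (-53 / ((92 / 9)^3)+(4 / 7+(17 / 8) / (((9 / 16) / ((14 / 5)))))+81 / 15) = 0.08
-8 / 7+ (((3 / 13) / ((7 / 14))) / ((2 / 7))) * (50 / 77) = -94 / 1001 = -0.09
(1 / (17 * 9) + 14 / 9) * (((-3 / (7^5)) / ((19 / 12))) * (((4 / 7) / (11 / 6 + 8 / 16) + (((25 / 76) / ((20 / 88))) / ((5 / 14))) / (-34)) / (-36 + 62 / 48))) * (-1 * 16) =-730353408 / 71570874899951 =-0.00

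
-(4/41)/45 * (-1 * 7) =28/1845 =0.02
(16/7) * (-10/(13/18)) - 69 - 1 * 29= -11798/91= -129.65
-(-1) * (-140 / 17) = -140 / 17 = -8.24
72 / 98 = 0.73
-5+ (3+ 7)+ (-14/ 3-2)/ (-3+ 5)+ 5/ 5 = 8/ 3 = 2.67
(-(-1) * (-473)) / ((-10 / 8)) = 1892 / 5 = 378.40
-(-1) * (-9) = -9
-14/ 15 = -0.93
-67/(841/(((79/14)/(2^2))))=-5293/47096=-0.11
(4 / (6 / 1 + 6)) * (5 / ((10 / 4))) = 2 / 3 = 0.67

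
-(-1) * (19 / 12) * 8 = 38 / 3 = 12.67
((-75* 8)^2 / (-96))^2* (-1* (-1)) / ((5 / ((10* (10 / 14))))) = 140625000 / 7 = 20089285.71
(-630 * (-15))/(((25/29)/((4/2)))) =21924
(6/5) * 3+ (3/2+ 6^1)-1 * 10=11/10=1.10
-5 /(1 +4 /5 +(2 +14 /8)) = -100 /111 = -0.90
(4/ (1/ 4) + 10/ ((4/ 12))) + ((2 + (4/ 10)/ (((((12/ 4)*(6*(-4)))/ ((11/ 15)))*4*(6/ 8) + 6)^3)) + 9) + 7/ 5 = 4668459794173/ 79939380060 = 58.40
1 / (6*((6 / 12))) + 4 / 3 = 5 / 3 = 1.67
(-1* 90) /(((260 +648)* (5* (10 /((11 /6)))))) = -33 /9080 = -0.00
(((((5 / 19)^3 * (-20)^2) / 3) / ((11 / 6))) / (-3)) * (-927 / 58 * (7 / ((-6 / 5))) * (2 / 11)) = -180250000 / 24068231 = -7.49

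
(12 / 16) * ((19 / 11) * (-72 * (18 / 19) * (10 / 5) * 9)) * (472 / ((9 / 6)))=-5505408 / 11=-500491.64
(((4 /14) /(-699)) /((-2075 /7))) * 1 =2 /1450425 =0.00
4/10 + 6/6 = 7/5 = 1.40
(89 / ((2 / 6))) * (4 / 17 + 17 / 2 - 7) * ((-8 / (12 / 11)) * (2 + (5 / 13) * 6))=-3234616 / 221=-14636.27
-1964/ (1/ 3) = -5892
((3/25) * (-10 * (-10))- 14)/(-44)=1/22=0.05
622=622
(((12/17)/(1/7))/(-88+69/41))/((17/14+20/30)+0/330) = -144648/4752877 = -0.03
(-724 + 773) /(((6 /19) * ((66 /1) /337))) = 313747 /396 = 792.29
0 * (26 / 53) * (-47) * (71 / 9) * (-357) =0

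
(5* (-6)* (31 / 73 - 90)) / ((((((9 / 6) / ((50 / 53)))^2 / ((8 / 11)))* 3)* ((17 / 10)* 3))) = 52312000000 / 1035332793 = 50.53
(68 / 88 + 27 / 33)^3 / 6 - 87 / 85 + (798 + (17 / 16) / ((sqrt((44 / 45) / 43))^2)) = 18341411861 / 21721920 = 844.37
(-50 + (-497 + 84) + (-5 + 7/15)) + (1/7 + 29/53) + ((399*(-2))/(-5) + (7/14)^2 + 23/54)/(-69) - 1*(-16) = -272361917/601020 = -453.17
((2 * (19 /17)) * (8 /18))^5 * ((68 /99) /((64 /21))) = 35497355264 /162750440457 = 0.22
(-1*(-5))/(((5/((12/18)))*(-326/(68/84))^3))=-4913/481284575604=-0.00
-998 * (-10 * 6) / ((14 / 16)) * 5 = 2395200 / 7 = 342171.43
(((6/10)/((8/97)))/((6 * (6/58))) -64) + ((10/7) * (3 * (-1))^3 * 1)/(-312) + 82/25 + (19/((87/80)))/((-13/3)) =-167547061/3166800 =-52.91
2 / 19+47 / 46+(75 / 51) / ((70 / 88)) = 309495 / 104006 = 2.98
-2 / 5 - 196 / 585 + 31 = 30.26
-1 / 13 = -0.08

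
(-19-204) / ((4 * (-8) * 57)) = 223 / 1824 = 0.12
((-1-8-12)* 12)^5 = -1016255020032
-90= -90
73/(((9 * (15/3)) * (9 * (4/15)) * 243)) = 73/26244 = 0.00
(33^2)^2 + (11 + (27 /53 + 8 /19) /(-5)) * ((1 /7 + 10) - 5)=41799745773 /35245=1185976.61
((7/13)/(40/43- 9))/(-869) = 301/3920059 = 0.00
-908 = -908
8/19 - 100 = -1892/19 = -99.58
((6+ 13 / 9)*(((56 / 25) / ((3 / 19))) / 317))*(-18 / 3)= -142576 / 71325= -2.00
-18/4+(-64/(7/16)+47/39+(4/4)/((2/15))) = -142.08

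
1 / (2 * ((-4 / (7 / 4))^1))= -0.22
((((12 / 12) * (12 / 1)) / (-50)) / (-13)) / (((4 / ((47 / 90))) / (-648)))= -2538 / 1625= -1.56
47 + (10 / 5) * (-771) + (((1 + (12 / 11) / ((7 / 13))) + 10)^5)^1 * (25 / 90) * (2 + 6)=20265385627272425 / 24361057413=831876.27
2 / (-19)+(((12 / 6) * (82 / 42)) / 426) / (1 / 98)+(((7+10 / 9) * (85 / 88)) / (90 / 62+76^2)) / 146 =303495213943 / 382705882416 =0.79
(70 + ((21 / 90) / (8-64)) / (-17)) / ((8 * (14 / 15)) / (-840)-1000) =-4284015 / 61200544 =-0.07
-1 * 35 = -35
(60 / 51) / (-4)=-5 / 17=-0.29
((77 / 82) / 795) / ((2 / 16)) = 308 / 32595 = 0.01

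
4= 4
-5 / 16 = -0.31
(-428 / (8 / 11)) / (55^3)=-107 / 30250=-0.00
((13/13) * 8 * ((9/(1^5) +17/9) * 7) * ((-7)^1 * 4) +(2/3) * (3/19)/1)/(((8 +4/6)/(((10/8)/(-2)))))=7298995/5928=1231.27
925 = 925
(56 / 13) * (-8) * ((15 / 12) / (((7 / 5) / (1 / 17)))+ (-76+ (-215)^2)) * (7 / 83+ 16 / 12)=-2254617.16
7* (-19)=-133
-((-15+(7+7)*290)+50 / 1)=-4095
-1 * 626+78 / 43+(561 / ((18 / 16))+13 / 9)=-48017 / 387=-124.07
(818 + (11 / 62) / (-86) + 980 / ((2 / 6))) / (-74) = -50.78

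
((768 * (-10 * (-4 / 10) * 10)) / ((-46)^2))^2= 58982400 / 279841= 210.77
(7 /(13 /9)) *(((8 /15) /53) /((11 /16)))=2688 /37895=0.07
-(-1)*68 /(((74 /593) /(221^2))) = 984732242 /37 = 26614384.92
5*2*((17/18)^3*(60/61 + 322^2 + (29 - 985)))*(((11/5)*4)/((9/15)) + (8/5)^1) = 30787157284/2187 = 14077346.72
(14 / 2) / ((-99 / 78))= -182 / 33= -5.52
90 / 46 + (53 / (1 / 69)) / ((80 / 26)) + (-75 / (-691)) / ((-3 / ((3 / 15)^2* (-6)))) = 756818433 / 635720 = 1190.49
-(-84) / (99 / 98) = 2744 / 33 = 83.15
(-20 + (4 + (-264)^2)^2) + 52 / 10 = 24290449926 / 5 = 4858089985.20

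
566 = 566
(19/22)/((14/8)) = 38/77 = 0.49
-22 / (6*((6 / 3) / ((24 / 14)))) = -22 / 7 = -3.14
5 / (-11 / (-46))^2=10580 / 121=87.44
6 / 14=3 / 7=0.43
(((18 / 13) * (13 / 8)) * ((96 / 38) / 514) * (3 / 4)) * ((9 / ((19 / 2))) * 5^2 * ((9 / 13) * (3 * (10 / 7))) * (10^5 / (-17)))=-492075000000 / 143526019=-3428.47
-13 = -13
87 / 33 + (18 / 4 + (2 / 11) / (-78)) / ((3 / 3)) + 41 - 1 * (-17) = 55885 / 858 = 65.13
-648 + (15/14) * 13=-8877/14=-634.07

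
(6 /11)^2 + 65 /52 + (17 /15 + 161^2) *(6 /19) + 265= 388645231 /45980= 8452.48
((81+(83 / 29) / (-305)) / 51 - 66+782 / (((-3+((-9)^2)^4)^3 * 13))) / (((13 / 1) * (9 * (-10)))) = 5021652885076145890183940682373 / 91214968556009542551177025841400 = 0.06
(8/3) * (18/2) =24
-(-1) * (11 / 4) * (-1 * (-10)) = 55 / 2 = 27.50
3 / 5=0.60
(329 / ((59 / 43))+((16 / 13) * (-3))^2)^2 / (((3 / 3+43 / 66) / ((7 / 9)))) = 983230265685514 / 32510615007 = 30243.36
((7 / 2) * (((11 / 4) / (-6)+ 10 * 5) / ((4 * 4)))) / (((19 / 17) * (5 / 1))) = 141491 / 72960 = 1.94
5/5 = 1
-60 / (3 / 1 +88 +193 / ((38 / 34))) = -38 / 167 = -0.23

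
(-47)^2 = 2209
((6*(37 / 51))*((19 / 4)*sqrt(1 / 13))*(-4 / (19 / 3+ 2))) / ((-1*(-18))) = -703*sqrt(13) / 16575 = -0.15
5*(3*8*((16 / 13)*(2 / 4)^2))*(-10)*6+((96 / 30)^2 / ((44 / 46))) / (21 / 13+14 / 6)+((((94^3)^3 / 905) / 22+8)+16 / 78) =4301758477401828484352 / 149474325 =28779246719473.92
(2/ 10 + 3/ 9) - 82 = -1222/ 15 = -81.47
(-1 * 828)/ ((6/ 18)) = -2484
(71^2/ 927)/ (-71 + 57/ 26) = -131066/ 1658403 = -0.08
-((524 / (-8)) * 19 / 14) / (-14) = -2489 / 392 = -6.35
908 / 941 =0.96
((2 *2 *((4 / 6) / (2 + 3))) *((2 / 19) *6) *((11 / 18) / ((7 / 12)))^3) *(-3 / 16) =-21296 / 293265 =-0.07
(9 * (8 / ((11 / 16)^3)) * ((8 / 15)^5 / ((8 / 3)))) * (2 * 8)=2147483648 / 37434375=57.37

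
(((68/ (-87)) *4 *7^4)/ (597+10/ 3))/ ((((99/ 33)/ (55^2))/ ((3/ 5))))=-395108560/ 52229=-7564.93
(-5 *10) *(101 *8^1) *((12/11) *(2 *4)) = -3878400/11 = -352581.82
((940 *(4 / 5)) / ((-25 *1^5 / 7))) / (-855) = 5264 / 21375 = 0.25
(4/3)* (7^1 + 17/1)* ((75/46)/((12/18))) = 78.26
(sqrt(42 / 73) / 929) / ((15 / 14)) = 14*sqrt(3066) / 1017255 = 0.00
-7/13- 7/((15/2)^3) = -24353/43875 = -0.56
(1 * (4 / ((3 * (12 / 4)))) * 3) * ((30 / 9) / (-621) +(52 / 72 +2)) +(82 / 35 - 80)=-74.03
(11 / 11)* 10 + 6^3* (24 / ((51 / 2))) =3626 / 17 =213.29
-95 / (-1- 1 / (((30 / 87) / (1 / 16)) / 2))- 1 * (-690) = 82810 / 109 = 759.72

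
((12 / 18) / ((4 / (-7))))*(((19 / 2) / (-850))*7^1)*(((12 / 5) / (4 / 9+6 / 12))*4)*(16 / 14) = 38304 / 36125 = 1.06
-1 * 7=-7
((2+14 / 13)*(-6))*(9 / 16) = -135 / 13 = -10.38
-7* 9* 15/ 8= -945/ 8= -118.12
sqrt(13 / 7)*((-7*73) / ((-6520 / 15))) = 219*sqrt(91) / 1304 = 1.60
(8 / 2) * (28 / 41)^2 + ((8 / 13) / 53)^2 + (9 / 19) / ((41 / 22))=32141605238 / 15162114019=2.12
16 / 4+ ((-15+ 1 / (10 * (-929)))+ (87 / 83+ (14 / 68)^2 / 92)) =-408033685433 / 41002418320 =-9.95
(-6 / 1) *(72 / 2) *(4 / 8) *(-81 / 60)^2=-19683 / 100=-196.83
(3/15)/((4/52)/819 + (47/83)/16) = 14139216/2508685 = 5.64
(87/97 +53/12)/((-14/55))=-340175/16296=-20.87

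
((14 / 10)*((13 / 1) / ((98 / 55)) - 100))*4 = -3634 / 7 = -519.14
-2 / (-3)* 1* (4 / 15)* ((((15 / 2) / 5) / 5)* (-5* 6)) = -8 / 5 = -1.60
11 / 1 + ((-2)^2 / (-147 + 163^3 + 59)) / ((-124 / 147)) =11.00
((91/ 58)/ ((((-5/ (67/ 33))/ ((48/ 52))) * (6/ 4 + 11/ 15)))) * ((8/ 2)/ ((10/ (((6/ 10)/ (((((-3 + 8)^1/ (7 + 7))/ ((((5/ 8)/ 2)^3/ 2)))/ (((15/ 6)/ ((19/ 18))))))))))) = -19845/ 3103232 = -0.01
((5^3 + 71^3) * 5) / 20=89509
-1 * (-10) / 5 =2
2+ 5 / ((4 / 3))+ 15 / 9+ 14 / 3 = 145 / 12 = 12.08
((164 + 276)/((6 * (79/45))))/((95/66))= 43560/1501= 29.02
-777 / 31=-25.06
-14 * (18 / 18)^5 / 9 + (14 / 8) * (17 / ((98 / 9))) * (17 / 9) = 3.61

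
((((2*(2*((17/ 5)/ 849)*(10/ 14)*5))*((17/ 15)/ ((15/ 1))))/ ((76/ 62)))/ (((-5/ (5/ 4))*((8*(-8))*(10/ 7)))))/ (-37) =-8959/ 34378387200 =-0.00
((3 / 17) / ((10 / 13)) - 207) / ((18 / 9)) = -35151 / 340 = -103.39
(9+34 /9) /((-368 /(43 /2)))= -215 /288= -0.75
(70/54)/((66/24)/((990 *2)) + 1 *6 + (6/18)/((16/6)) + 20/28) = 19600/103431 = 0.19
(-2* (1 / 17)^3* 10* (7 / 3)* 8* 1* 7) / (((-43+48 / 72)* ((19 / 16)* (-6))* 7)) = -8960 / 35565207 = -0.00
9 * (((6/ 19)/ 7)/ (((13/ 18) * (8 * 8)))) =243/ 27664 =0.01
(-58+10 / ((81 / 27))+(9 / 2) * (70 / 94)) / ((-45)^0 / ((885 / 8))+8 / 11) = -46958395 / 673792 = -69.69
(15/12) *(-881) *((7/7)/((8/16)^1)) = -4405/2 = -2202.50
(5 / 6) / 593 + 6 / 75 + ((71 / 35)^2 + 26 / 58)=587091073 / 126397950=4.64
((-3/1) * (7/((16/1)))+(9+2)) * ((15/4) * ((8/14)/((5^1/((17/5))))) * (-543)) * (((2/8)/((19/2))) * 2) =-858483/2128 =-403.42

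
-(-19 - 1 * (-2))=17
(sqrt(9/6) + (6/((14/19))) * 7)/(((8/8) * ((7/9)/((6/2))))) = 27 * sqrt(6)/14 + 1539/7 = 224.58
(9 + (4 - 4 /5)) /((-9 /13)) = -793 /45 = -17.62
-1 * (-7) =7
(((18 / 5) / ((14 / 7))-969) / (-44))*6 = 7254 / 55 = 131.89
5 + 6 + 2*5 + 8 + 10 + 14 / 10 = 202 / 5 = 40.40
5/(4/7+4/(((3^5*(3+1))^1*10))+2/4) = 42525/9116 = 4.66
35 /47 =0.74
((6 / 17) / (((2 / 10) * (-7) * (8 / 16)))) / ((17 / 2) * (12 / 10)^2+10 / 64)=-48000 / 1180123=-0.04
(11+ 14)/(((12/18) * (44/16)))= 150/11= 13.64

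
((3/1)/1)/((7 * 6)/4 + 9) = 2/13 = 0.15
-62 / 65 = -0.95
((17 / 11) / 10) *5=17 / 22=0.77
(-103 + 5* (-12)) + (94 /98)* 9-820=-47744 /49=-974.37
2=2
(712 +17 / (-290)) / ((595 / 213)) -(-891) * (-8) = -1185959781 / 172550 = -6873.14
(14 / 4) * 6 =21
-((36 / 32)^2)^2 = -6561 / 4096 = -1.60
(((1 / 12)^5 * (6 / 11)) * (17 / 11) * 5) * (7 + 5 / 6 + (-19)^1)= -5695 / 30108672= -0.00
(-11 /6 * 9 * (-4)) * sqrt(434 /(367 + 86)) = 22 * sqrt(196602) /151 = 64.60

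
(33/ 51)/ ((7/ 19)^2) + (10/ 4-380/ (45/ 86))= -10780013/ 14994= -718.96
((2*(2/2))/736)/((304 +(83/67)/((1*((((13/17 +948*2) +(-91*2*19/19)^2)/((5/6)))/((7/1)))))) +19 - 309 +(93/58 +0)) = 0.00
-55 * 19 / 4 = -1045 / 4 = -261.25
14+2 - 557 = -541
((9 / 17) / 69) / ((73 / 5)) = 15 / 28543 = 0.00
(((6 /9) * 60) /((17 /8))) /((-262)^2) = 80 /291737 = 0.00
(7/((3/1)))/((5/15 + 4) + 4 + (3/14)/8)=0.28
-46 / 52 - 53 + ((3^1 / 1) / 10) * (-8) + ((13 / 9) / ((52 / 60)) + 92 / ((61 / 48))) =422879 / 23790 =17.78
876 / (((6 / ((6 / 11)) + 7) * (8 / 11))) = 803 / 12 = 66.92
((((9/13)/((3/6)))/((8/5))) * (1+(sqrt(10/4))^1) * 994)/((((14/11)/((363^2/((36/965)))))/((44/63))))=606892509575/364+606892509575 * sqrt(10)/728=4303499511.40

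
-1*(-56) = 56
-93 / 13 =-7.15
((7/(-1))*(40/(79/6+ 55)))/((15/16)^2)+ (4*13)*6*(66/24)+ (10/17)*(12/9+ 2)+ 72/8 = 30046947/34765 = 864.29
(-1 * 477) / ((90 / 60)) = -318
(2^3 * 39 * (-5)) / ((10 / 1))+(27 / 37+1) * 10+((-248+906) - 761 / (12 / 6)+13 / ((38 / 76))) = 12195 / 74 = 164.80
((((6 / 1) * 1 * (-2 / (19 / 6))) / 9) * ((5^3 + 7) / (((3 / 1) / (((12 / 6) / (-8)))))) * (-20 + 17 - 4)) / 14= -44 / 19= -2.32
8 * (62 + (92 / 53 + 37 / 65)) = 1772248 / 3445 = 514.44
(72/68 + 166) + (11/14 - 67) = 100.84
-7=-7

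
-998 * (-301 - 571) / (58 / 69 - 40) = -30023832 / 1351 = -22223.41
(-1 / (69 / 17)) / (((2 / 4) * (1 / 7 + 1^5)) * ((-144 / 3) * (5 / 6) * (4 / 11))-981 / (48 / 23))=20944 / 40665633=0.00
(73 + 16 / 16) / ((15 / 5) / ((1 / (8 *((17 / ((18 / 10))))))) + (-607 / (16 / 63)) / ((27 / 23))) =-0.04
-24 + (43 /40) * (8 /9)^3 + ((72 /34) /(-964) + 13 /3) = -282451306 /14933565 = -18.91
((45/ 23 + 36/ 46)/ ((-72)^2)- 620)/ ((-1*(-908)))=-8213753/ 12029184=-0.68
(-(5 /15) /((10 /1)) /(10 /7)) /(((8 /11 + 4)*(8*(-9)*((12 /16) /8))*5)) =77 /526500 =0.00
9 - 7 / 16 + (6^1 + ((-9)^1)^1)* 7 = -199 / 16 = -12.44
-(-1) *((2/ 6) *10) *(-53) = -176.67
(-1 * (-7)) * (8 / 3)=56 / 3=18.67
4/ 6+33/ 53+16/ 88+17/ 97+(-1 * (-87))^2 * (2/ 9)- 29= 280715723/ 169653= 1654.65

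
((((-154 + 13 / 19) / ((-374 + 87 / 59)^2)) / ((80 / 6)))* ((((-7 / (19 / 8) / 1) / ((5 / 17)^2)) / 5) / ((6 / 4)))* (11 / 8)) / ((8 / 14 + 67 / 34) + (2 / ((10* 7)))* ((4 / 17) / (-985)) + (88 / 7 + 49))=1763295132551029 / 218425868480377149450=0.00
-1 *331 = -331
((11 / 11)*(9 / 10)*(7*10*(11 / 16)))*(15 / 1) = 10395 / 16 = 649.69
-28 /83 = -0.34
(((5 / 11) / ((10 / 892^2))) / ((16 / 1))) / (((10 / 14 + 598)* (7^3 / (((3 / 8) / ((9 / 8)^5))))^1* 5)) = 101844992 / 222314465835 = 0.00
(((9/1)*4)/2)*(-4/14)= -36/7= -5.14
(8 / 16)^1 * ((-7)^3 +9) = -167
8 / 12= 2 / 3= 0.67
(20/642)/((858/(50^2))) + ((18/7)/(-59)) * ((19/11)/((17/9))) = 49229018/966854889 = 0.05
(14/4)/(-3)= -7/6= -1.17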